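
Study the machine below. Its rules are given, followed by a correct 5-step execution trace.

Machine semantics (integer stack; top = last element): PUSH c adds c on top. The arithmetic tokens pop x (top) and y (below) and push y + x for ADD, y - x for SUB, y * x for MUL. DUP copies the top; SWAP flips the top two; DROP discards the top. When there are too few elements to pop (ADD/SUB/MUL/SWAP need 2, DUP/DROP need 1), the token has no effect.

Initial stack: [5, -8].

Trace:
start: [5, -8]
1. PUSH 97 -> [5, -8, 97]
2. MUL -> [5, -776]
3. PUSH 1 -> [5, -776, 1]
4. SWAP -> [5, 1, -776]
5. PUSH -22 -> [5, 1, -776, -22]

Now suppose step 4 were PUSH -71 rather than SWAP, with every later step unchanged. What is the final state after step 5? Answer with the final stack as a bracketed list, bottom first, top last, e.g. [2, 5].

[5, -776, 1, -71, -22]

(re-executing from step 4 with the substitution; state before step 4: [5, -776, 1])
4. PUSH -71 -> [5, -776, 1, -71]
5. PUSH -22 -> [5, -776, 1, -71, -22]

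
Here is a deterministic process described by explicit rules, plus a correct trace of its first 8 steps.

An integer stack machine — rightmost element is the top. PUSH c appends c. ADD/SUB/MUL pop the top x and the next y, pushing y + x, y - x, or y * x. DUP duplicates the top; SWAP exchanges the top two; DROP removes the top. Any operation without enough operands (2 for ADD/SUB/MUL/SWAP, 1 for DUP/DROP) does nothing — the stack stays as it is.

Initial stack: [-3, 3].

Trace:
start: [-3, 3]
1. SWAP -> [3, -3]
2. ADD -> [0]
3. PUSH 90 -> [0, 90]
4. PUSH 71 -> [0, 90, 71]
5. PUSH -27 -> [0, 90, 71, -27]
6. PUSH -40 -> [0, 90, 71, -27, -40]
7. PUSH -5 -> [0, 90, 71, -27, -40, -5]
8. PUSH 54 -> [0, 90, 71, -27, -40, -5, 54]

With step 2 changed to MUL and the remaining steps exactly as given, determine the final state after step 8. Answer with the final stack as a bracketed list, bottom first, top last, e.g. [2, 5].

[-9, 90, 71, -27, -40, -5, 54]

(re-executing from step 2 with the substitution; state before step 2: [3, -3])
2. MUL -> [-9]
3. PUSH 90 -> [-9, 90]
4. PUSH 71 -> [-9, 90, 71]
5. PUSH -27 -> [-9, 90, 71, -27]
6. PUSH -40 -> [-9, 90, 71, -27, -40]
7. PUSH -5 -> [-9, 90, 71, -27, -40, -5]
8. PUSH 54 -> [-9, 90, 71, -27, -40, -5, 54]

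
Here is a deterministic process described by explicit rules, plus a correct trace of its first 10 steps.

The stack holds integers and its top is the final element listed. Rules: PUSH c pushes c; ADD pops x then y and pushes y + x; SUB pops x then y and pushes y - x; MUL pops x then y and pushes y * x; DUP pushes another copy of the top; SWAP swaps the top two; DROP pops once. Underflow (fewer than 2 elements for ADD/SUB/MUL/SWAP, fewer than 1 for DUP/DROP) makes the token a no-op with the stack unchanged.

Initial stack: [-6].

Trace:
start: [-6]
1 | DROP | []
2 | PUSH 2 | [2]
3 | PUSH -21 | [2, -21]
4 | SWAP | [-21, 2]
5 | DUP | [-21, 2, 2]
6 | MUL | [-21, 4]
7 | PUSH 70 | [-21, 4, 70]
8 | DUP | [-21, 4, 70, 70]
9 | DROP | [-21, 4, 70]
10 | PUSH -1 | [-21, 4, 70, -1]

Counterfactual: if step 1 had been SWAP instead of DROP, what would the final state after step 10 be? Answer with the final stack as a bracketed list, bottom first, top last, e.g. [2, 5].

[-6, -21, 4, 70, -1]

(re-executing from step 1 with the substitution; state before step 1: [-6])
1 | SWAP | [-6]
2 | PUSH 2 | [-6, 2]
3 | PUSH -21 | [-6, 2, -21]
4 | SWAP | [-6, -21, 2]
5 | DUP | [-6, -21, 2, 2]
6 | MUL | [-6, -21, 4]
7 | PUSH 70 | [-6, -21, 4, 70]
8 | DUP | [-6, -21, 4, 70, 70]
9 | DROP | [-6, -21, 4, 70]
10 | PUSH -1 | [-6, -21, 4, 70, -1]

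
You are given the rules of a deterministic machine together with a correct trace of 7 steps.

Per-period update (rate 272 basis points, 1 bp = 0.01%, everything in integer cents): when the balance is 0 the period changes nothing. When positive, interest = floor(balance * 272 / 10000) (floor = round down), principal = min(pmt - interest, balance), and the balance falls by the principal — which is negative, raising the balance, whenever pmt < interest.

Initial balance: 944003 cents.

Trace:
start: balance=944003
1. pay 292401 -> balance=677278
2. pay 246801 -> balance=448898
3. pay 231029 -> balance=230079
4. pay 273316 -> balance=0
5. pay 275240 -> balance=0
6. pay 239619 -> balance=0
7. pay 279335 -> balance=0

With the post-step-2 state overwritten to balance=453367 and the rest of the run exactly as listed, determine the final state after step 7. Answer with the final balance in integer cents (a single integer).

state after step 2 := balance=453367
3. pay 231029 -> balance=234669
4. pay 273316 -> balance=0
5. pay 275240 -> balance=0
6. pay 239619 -> balance=0
7. pay 279335 -> balance=0

0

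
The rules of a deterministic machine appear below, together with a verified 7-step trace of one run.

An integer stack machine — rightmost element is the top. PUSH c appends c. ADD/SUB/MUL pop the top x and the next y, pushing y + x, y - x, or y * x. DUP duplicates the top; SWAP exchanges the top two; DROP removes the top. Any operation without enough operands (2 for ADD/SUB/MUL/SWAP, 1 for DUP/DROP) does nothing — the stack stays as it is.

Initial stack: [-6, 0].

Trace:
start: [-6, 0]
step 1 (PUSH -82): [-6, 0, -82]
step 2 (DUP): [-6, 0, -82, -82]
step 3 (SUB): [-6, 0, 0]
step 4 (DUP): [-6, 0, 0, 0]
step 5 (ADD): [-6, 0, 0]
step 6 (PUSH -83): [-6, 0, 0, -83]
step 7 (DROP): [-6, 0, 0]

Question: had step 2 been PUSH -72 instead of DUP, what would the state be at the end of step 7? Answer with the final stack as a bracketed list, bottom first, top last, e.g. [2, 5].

[-6, 0, -20]

(re-executing from step 2 with the substitution; state before step 2: [-6, 0, -82])
step 2 (PUSH -72): [-6, 0, -82, -72]
step 3 (SUB): [-6, 0, -10]
step 4 (DUP): [-6, 0, -10, -10]
step 5 (ADD): [-6, 0, -20]
step 6 (PUSH -83): [-6, 0, -20, -83]
step 7 (DROP): [-6, 0, -20]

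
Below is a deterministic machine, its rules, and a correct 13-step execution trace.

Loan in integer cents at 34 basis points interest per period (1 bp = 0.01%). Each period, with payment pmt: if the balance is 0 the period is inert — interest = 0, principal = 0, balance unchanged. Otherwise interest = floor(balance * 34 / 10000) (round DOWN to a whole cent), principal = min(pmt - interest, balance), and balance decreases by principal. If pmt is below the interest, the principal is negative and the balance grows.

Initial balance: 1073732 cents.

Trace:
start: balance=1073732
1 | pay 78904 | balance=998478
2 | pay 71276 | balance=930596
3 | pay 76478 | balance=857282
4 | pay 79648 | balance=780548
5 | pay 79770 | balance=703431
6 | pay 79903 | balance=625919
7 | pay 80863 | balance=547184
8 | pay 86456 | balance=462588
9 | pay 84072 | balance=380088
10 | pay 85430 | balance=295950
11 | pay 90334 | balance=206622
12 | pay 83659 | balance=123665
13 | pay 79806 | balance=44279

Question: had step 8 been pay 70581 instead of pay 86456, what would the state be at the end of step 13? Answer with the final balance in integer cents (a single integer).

60426

(re-executing from step 8 with the substitution; state before step 8: balance=547184)
8 | pay 70581 | balance=478463
9 | pay 84072 | balance=396017
10 | pay 85430 | balance=311933
11 | pay 90334 | balance=222659
12 | pay 83659 | balance=139757
13 | pay 79806 | balance=60426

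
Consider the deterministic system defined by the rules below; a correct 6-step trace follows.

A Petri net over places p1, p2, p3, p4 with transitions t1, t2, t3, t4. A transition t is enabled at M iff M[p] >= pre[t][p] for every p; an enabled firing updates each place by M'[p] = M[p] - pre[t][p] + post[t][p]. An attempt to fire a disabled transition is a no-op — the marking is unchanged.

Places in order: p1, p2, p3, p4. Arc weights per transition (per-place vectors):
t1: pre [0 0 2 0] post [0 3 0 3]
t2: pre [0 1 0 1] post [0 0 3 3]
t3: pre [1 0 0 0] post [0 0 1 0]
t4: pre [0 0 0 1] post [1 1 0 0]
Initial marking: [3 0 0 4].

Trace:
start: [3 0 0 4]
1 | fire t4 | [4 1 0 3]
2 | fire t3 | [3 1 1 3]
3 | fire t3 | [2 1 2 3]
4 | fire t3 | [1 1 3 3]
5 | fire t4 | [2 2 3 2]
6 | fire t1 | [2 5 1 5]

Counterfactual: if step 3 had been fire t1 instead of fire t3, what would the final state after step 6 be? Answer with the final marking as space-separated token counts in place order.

3 5 0 5

(re-executing from step 3 with the substitution; state before step 3: [3 1 1 3])
3 | fire t1 | [3 1 1 3]
4 | fire t3 | [2 1 2 3]
5 | fire t4 | [3 2 2 2]
6 | fire t1 | [3 5 0 5]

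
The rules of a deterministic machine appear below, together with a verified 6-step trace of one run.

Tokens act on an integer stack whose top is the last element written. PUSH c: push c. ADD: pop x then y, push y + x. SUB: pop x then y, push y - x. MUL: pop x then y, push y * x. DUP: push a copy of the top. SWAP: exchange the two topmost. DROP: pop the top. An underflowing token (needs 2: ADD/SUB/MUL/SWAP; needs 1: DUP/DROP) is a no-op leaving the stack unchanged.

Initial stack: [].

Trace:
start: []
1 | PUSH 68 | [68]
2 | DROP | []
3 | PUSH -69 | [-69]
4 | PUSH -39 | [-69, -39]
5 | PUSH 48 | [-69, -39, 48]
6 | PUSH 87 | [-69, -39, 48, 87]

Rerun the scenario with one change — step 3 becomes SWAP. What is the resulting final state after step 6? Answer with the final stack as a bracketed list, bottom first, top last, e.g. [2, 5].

(re-executing from step 3 with the substitution; state before step 3: [])
3 | SWAP | []
4 | PUSH -39 | [-39]
5 | PUSH 48 | [-39, 48]
6 | PUSH 87 | [-39, 48, 87]

[-39, 48, 87]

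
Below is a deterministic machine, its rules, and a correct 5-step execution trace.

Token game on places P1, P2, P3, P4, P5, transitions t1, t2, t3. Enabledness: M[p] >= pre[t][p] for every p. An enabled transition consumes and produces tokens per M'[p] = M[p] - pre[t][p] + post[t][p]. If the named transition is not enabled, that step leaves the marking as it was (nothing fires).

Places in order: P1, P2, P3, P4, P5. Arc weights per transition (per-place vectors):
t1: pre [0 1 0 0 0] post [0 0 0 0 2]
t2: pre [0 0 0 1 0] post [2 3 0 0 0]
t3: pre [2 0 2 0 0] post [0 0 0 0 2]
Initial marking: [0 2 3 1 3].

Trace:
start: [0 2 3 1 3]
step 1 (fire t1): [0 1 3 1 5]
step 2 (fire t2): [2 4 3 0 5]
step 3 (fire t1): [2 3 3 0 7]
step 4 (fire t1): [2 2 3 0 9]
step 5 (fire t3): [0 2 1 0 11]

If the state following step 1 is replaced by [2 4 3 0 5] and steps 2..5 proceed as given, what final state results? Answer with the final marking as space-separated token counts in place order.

state after step 1 := [2 4 3 0 5]
step 2 (fire t2): [2 4 3 0 5]
step 3 (fire t1): [2 3 3 0 7]
step 4 (fire t1): [2 2 3 0 9]
step 5 (fire t3): [0 2 1 0 11]

0 2 1 0 11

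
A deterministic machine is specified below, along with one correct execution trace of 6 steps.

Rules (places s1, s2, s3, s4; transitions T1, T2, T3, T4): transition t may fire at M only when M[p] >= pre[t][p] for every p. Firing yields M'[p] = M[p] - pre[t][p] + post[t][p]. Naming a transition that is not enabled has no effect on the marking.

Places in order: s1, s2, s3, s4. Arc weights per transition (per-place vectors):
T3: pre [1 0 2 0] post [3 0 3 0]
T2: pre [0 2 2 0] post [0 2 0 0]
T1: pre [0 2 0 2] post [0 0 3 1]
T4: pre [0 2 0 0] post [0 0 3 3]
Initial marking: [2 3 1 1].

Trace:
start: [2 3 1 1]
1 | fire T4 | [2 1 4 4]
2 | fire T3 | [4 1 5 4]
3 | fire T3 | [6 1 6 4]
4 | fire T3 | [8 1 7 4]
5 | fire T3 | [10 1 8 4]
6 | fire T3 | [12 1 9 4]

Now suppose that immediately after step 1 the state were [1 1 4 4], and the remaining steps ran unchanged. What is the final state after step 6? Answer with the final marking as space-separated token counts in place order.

11 1 9 4

state after step 1 := [1 1 4 4]
2 | fire T3 | [3 1 5 4]
3 | fire T3 | [5 1 6 4]
4 | fire T3 | [7 1 7 4]
5 | fire T3 | [9 1 8 4]
6 | fire T3 | [11 1 9 4]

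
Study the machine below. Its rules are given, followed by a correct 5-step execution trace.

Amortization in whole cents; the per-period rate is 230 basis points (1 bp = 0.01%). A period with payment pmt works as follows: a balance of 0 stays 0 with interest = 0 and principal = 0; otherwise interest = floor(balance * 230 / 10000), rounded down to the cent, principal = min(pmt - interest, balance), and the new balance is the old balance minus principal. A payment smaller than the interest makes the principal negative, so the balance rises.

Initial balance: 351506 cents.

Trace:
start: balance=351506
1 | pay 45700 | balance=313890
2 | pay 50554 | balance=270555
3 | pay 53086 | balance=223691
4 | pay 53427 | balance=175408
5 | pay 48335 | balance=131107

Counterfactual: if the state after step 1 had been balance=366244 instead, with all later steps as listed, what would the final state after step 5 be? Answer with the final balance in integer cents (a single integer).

state after step 1 := balance=366244
2 | pay 50554 | balance=324113
3 | pay 53086 | balance=278481
4 | pay 53427 | balance=231459
5 | pay 48335 | balance=188447

188447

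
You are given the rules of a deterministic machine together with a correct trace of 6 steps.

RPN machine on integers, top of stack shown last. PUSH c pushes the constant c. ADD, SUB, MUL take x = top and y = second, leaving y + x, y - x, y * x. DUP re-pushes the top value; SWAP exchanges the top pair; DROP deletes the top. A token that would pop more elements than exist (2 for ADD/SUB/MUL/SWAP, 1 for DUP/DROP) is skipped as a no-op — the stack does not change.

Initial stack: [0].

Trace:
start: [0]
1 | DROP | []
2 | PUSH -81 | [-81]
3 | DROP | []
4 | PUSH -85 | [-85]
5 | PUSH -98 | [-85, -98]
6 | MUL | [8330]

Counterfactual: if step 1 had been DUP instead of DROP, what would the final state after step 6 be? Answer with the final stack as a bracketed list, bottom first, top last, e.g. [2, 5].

(re-executing from step 1 with the substitution; state before step 1: [0])
1 | DUP | [0, 0]
2 | PUSH -81 | [0, 0, -81]
3 | DROP | [0, 0]
4 | PUSH -85 | [0, 0, -85]
5 | PUSH -98 | [0, 0, -85, -98]
6 | MUL | [0, 0, 8330]

[0, 0, 8330]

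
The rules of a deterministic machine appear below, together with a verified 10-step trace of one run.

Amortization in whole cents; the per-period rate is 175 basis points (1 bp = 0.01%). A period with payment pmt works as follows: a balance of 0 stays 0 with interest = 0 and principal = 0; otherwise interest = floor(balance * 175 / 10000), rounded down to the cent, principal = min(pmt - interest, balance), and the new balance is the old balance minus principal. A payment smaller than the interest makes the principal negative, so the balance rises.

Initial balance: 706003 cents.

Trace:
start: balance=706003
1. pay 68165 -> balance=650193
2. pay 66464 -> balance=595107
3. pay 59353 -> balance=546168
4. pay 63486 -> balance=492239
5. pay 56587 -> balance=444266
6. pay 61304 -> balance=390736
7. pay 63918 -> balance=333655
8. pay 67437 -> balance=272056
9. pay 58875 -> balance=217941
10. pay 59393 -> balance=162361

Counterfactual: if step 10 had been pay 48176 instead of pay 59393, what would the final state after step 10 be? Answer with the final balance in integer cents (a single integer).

173578

(re-executing from step 10 with the substitution; state before step 10: balance=217941)
10. pay 48176 -> balance=173578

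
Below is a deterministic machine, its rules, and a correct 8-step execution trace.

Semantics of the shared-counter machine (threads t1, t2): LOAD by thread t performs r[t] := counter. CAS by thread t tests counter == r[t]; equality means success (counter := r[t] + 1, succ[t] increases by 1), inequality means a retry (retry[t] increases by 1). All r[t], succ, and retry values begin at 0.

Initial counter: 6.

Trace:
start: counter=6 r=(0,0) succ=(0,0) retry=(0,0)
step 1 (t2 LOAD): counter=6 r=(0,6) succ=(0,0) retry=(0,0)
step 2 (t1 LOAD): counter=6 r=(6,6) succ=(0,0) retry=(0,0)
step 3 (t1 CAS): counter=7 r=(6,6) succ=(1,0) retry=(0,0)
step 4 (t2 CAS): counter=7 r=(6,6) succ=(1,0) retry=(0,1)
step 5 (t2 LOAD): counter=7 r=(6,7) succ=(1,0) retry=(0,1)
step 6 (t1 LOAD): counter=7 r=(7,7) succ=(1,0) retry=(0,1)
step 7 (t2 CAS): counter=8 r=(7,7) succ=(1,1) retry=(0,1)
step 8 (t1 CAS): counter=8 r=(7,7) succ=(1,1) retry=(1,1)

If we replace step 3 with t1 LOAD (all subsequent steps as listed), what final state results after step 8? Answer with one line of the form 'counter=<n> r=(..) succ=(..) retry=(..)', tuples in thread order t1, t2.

counter=8 r=(7,7) succ=(0,2) retry=(1,0)

(re-executing from step 3 with the substitution; state before step 3: counter=6 r=(6,6) succ=(0,0) retry=(0,0))
step 3 (t1 LOAD): counter=6 r=(6,6) succ=(0,0) retry=(0,0)
step 4 (t2 CAS): counter=7 r=(6,6) succ=(0,1) retry=(0,0)
step 5 (t2 LOAD): counter=7 r=(6,7) succ=(0,1) retry=(0,0)
step 6 (t1 LOAD): counter=7 r=(7,7) succ=(0,1) retry=(0,0)
step 7 (t2 CAS): counter=8 r=(7,7) succ=(0,2) retry=(0,0)
step 8 (t1 CAS): counter=8 r=(7,7) succ=(0,2) retry=(1,0)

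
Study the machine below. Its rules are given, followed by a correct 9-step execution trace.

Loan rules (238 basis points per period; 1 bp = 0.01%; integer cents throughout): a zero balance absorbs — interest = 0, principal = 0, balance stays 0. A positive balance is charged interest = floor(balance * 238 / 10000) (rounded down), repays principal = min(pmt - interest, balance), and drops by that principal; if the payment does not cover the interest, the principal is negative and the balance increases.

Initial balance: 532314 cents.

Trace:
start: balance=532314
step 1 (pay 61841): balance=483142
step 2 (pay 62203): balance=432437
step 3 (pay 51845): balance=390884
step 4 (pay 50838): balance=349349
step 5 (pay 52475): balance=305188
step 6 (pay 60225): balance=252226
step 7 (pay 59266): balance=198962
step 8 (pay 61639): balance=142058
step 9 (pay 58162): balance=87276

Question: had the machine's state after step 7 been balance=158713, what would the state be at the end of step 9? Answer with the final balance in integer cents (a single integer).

state after step 7 := balance=158713
step 8 (pay 61639): balance=100851
step 9 (pay 58162): balance=45089

45089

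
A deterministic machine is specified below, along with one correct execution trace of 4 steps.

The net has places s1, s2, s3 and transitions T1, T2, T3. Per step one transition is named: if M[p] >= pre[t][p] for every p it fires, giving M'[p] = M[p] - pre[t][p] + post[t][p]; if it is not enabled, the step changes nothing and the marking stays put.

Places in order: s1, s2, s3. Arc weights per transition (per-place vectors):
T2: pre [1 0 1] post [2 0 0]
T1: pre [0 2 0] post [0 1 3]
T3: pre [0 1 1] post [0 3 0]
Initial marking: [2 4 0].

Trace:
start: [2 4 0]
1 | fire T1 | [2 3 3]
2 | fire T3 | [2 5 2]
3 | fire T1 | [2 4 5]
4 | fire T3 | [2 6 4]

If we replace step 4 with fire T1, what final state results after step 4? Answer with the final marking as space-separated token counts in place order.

2 3 8

(re-executing from step 4 with the substitution; state before step 4: [2 4 5])
4 | fire T1 | [2 3 8]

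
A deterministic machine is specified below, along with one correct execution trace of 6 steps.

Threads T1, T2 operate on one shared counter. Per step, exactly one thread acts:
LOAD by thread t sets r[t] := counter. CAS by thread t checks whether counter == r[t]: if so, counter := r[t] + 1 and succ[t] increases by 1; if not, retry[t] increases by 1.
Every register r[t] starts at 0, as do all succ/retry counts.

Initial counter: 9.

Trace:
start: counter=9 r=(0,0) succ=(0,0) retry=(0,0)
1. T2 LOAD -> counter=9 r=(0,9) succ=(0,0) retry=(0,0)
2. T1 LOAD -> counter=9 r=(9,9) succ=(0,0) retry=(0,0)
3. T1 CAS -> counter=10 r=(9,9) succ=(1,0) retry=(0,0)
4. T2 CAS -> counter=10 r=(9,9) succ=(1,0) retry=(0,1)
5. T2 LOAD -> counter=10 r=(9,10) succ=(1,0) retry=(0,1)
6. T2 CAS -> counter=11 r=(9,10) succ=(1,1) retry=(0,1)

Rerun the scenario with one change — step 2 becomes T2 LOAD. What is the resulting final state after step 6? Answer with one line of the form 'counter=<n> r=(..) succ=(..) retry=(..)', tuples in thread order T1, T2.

counter=11 r=(0,10) succ=(0,2) retry=(1,0)

(re-executing from step 2 with the substitution; state before step 2: counter=9 r=(0,9) succ=(0,0) retry=(0,0))
2. T2 LOAD -> counter=9 r=(0,9) succ=(0,0) retry=(0,0)
3. T1 CAS -> counter=9 r=(0,9) succ=(0,0) retry=(1,0)
4. T2 CAS -> counter=10 r=(0,9) succ=(0,1) retry=(1,0)
5. T2 LOAD -> counter=10 r=(0,10) succ=(0,1) retry=(1,0)
6. T2 CAS -> counter=11 r=(0,10) succ=(0,2) retry=(1,0)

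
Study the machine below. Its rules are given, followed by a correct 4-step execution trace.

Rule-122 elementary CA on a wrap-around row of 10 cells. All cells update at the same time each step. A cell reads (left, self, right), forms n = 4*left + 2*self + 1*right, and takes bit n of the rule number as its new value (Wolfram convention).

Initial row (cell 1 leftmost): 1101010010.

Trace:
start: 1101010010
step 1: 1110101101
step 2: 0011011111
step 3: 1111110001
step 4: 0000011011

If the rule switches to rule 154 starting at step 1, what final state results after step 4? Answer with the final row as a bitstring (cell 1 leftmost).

0100101101

(re-executing steps 1..4 under rule 154; state before step 1: 1101010010)
step 1: 1000001100
step 2: 0100011011
step 3: 0010110010
step 4: 0100101101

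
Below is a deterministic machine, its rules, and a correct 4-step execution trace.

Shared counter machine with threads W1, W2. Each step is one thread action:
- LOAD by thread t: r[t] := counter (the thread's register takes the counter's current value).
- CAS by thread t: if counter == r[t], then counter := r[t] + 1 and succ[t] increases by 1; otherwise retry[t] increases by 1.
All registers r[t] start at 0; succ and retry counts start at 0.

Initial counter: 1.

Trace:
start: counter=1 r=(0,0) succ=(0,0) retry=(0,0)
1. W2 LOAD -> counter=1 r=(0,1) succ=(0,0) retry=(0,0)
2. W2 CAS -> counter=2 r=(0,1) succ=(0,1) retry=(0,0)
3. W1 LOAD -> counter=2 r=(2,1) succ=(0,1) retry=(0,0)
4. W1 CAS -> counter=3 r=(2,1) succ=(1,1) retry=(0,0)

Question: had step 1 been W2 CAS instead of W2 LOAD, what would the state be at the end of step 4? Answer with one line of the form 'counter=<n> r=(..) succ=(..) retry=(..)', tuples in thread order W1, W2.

(re-executing from step 1 with the substitution; state before step 1: counter=1 r=(0,0) succ=(0,0) retry=(0,0))
1. W2 CAS -> counter=1 r=(0,0) succ=(0,0) retry=(0,1)
2. W2 CAS -> counter=1 r=(0,0) succ=(0,0) retry=(0,2)
3. W1 LOAD -> counter=1 r=(1,0) succ=(0,0) retry=(0,2)
4. W1 CAS -> counter=2 r=(1,0) succ=(1,0) retry=(0,2)

counter=2 r=(1,0) succ=(1,0) retry=(0,2)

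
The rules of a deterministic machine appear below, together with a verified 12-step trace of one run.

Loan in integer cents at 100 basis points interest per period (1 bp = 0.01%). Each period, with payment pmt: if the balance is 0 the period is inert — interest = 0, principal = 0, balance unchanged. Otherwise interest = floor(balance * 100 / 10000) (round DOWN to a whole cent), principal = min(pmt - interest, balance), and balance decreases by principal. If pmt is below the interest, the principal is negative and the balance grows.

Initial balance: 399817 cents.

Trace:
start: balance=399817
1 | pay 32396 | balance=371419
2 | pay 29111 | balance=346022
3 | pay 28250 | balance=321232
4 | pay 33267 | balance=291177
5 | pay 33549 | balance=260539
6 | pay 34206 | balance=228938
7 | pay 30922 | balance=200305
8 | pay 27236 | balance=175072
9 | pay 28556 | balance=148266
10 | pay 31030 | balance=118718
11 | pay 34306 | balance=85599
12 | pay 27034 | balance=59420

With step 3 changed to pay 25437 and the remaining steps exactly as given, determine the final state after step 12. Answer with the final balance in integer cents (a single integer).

(re-executing from step 3 with the substitution; state before step 3: balance=346022)
3 | pay 25437 | balance=324045
4 | pay 33267 | balance=294018
5 | pay 33549 | balance=263409
6 | pay 34206 | balance=231837
7 | pay 30922 | balance=203233
8 | pay 27236 | balance=178029
9 | pay 28556 | balance=151253
10 | pay 31030 | balance=121735
11 | pay 34306 | balance=88646
12 | pay 27034 | balance=62498

62498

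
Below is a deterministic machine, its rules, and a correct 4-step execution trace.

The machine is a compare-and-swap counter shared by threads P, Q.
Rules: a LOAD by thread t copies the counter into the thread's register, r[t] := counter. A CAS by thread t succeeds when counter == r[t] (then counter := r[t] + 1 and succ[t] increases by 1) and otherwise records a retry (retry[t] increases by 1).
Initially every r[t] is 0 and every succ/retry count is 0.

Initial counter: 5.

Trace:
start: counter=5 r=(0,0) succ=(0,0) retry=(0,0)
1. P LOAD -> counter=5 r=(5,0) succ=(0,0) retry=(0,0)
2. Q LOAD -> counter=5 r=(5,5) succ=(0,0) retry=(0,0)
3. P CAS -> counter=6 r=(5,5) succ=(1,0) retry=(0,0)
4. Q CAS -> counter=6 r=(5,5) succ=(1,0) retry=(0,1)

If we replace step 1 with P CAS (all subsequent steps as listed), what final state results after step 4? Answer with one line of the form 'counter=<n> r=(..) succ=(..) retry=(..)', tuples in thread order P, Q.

counter=6 r=(0,5) succ=(0,1) retry=(2,0)

(re-executing from step 1 with the substitution; state before step 1: counter=5 r=(0,0) succ=(0,0) retry=(0,0))
1. P CAS -> counter=5 r=(0,0) succ=(0,0) retry=(1,0)
2. Q LOAD -> counter=5 r=(0,5) succ=(0,0) retry=(1,0)
3. P CAS -> counter=5 r=(0,5) succ=(0,0) retry=(2,0)
4. Q CAS -> counter=6 r=(0,5) succ=(0,1) retry=(2,0)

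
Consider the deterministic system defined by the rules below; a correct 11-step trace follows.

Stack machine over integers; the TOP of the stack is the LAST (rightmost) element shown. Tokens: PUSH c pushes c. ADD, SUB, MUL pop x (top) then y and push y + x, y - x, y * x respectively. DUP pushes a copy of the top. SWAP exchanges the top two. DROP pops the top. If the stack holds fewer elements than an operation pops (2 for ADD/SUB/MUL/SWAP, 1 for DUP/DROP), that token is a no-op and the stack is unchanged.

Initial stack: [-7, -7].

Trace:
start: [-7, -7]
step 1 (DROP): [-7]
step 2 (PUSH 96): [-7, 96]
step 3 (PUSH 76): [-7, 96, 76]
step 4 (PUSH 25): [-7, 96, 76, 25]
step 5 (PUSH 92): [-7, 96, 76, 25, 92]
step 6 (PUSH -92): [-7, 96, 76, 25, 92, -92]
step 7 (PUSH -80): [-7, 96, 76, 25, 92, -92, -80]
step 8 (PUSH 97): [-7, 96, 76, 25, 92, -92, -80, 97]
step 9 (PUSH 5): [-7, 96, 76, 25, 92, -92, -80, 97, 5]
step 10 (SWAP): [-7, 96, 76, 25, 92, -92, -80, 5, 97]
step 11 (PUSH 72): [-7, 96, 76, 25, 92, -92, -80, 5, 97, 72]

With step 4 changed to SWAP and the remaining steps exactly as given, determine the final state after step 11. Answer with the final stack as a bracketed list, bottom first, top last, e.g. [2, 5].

(re-executing from step 4 with the substitution; state before step 4: [-7, 96, 76])
step 4 (SWAP): [-7, 76, 96]
step 5 (PUSH 92): [-7, 76, 96, 92]
step 6 (PUSH -92): [-7, 76, 96, 92, -92]
step 7 (PUSH -80): [-7, 76, 96, 92, -92, -80]
step 8 (PUSH 97): [-7, 76, 96, 92, -92, -80, 97]
step 9 (PUSH 5): [-7, 76, 96, 92, -92, -80, 97, 5]
step 10 (SWAP): [-7, 76, 96, 92, -92, -80, 5, 97]
step 11 (PUSH 72): [-7, 76, 96, 92, -92, -80, 5, 97, 72]

[-7, 76, 96, 92, -92, -80, 5, 97, 72]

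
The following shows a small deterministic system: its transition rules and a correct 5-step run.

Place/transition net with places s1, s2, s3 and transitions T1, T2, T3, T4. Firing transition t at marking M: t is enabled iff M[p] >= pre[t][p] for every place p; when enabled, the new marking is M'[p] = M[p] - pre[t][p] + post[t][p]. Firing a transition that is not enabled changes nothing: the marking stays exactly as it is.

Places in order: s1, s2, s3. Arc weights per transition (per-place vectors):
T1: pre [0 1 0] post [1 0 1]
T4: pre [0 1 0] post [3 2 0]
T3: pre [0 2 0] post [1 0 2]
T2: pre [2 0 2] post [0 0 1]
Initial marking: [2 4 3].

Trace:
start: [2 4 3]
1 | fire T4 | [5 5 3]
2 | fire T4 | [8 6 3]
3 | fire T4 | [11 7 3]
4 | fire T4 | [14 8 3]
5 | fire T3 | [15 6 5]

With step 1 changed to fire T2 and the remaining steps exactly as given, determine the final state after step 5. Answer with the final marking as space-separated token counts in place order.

10 5 4

(re-executing from step 1 with the substitution; state before step 1: [2 4 3])
1 | fire T2 | [0 4 2]
2 | fire T4 | [3 5 2]
3 | fire T4 | [6 6 2]
4 | fire T4 | [9 7 2]
5 | fire T3 | [10 5 4]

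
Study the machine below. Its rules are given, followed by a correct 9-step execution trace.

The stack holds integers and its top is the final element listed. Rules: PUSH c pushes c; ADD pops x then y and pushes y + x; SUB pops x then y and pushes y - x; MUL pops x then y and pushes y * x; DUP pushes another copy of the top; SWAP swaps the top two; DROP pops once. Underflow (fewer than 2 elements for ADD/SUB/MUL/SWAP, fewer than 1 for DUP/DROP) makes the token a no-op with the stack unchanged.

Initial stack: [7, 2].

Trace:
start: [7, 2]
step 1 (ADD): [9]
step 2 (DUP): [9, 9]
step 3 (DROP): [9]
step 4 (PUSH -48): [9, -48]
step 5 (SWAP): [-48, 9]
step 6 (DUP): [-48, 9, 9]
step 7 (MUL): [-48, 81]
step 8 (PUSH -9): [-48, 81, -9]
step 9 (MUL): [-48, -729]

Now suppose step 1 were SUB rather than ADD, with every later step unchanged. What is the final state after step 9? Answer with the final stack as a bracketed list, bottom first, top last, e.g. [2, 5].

(re-executing from step 1 with the substitution; state before step 1: [7, 2])
step 1 (SUB): [5]
step 2 (DUP): [5, 5]
step 3 (DROP): [5]
step 4 (PUSH -48): [5, -48]
step 5 (SWAP): [-48, 5]
step 6 (DUP): [-48, 5, 5]
step 7 (MUL): [-48, 25]
step 8 (PUSH -9): [-48, 25, -9]
step 9 (MUL): [-48, -225]

[-48, -225]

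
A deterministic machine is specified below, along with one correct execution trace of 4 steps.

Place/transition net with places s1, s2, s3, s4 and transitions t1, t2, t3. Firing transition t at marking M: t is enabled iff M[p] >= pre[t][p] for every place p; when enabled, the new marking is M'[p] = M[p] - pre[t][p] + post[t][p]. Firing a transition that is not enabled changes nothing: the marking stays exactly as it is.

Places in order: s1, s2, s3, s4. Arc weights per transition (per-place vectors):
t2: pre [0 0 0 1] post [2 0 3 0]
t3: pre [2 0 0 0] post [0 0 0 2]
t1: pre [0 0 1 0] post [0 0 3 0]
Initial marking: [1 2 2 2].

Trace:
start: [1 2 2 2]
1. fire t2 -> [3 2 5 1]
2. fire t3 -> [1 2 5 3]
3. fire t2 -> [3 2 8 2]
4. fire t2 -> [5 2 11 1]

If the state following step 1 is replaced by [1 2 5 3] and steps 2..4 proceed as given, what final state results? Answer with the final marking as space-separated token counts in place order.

5 2 11 1

state after step 1 := [1 2 5 3]
2. fire t3 -> [1 2 5 3]
3. fire t2 -> [3 2 8 2]
4. fire t2 -> [5 2 11 1]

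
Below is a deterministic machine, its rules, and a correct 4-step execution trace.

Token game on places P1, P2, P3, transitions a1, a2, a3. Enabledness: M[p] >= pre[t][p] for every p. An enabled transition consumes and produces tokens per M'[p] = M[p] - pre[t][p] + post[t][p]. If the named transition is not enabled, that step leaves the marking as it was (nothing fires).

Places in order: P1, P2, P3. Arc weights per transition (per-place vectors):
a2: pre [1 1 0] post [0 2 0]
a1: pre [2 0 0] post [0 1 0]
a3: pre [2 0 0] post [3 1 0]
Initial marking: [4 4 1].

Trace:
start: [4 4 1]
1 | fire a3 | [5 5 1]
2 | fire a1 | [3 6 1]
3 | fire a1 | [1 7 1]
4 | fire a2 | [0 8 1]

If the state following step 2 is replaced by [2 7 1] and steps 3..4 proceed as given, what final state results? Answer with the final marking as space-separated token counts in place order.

state after step 2 := [2 7 1]
3 | fire a1 | [0 8 1]
4 | fire a2 | [0 8 1]

0 8 1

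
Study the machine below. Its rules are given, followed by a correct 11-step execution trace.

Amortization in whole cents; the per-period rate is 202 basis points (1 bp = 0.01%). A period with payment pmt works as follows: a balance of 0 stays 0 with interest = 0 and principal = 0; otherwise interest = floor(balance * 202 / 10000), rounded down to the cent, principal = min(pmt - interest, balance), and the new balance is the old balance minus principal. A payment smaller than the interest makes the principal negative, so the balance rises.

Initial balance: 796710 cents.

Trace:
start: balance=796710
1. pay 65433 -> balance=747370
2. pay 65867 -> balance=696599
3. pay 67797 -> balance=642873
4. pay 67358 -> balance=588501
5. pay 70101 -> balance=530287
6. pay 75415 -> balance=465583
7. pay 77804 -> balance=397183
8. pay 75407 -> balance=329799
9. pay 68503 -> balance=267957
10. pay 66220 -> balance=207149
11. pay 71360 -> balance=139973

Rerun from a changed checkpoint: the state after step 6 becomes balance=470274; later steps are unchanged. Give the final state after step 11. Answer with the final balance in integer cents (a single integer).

state after step 6 := balance=470274
7. pay 77804 -> balance=401969
8. pay 75407 -> balance=334681
9. pay 68503 -> balance=272938
10. pay 66220 -> balance=212231
11. pay 71360 -> balance=145158

145158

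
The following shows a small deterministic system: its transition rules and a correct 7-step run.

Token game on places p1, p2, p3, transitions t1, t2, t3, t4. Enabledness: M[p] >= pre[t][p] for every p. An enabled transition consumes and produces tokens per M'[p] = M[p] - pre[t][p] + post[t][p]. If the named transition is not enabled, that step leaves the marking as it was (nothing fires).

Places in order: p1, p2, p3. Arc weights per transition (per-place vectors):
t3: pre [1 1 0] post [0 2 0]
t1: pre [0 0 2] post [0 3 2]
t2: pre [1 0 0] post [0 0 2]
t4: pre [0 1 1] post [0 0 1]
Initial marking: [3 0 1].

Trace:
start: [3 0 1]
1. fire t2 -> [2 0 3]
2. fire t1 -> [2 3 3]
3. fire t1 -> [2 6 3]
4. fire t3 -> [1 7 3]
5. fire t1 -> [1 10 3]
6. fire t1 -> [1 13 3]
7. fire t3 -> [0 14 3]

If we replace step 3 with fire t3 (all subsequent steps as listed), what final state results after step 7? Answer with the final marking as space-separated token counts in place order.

(re-executing from step 3 with the substitution; state before step 3: [2 3 3])
3. fire t3 -> [1 4 3]
4. fire t3 -> [0 5 3]
5. fire t1 -> [0 8 3]
6. fire t1 -> [0 11 3]
7. fire t3 -> [0 11 3]

0 11 3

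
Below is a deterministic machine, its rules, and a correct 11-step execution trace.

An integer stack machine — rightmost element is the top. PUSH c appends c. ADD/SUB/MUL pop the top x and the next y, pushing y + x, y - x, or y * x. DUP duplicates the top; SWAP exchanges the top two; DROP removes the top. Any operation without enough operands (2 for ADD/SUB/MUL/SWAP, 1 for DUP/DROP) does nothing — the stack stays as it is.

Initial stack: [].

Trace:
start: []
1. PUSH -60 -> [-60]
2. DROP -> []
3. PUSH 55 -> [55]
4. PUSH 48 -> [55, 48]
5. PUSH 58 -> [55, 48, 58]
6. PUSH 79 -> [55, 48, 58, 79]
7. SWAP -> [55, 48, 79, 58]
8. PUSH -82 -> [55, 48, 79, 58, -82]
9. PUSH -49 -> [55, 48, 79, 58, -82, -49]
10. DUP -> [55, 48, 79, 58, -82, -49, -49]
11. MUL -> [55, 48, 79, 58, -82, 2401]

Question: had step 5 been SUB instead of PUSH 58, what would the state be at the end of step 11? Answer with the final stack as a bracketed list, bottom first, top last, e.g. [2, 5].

[79, 7, -82, 2401]

(re-executing from step 5 with the substitution; state before step 5: [55, 48])
5. SUB -> [7]
6. PUSH 79 -> [7, 79]
7. SWAP -> [79, 7]
8. PUSH -82 -> [79, 7, -82]
9. PUSH -49 -> [79, 7, -82, -49]
10. DUP -> [79, 7, -82, -49, -49]
11. MUL -> [79, 7, -82, 2401]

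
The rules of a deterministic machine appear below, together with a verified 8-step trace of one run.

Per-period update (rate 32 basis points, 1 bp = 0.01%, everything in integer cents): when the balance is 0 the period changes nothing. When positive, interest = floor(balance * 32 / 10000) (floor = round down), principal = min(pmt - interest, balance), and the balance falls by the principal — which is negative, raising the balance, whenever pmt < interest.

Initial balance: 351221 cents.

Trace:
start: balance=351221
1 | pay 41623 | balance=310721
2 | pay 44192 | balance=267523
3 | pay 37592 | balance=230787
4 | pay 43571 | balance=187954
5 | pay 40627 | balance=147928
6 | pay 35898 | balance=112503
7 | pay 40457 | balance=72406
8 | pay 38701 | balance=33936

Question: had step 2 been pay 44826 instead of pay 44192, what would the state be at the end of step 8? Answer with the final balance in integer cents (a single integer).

33289

(re-executing from step 2 with the substitution; state before step 2: balance=310721)
2 | pay 44826 | balance=266889
3 | pay 37592 | balance=230151
4 | pay 43571 | balance=187316
5 | pay 40627 | balance=147288
6 | pay 35898 | balance=111861
7 | pay 40457 | balance=71761
8 | pay 38701 | balance=33289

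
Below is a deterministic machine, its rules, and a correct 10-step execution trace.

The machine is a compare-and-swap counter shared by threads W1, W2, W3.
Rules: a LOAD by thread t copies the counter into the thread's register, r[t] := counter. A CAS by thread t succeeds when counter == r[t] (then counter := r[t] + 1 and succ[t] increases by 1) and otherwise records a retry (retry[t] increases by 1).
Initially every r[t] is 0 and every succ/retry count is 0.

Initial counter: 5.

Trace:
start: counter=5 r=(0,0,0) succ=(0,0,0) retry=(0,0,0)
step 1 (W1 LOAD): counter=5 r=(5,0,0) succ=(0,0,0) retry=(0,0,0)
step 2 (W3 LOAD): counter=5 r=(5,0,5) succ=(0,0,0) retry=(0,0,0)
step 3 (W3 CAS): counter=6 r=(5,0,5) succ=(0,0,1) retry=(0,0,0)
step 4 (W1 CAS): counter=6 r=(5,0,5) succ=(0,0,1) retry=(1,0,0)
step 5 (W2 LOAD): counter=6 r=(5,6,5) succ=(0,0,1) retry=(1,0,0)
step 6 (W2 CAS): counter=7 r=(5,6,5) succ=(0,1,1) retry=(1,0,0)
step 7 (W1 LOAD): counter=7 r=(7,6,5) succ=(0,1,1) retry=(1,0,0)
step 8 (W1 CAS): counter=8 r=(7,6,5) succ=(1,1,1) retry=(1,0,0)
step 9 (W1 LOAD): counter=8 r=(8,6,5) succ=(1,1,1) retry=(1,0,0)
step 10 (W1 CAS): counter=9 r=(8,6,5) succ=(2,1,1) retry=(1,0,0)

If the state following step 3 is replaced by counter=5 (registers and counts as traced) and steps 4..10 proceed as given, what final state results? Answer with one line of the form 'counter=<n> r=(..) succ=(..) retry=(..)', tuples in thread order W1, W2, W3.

state after step 3 := counter=5 r=(5,0,5) succ=(0,0,1) retry=(0,0,0)
step 4 (W1 CAS): counter=6 r=(5,0,5) succ=(1,0,1) retry=(0,0,0)
step 5 (W2 LOAD): counter=6 r=(5,6,5) succ=(1,0,1) retry=(0,0,0)
step 6 (W2 CAS): counter=7 r=(5,6,5) succ=(1,1,1) retry=(0,0,0)
step 7 (W1 LOAD): counter=7 r=(7,6,5) succ=(1,1,1) retry=(0,0,0)
step 8 (W1 CAS): counter=8 r=(7,6,5) succ=(2,1,1) retry=(0,0,0)
step 9 (W1 LOAD): counter=8 r=(8,6,5) succ=(2,1,1) retry=(0,0,0)
step 10 (W1 CAS): counter=9 r=(8,6,5) succ=(3,1,1) retry=(0,0,0)

counter=9 r=(8,6,5) succ=(3,1,1) retry=(0,0,0)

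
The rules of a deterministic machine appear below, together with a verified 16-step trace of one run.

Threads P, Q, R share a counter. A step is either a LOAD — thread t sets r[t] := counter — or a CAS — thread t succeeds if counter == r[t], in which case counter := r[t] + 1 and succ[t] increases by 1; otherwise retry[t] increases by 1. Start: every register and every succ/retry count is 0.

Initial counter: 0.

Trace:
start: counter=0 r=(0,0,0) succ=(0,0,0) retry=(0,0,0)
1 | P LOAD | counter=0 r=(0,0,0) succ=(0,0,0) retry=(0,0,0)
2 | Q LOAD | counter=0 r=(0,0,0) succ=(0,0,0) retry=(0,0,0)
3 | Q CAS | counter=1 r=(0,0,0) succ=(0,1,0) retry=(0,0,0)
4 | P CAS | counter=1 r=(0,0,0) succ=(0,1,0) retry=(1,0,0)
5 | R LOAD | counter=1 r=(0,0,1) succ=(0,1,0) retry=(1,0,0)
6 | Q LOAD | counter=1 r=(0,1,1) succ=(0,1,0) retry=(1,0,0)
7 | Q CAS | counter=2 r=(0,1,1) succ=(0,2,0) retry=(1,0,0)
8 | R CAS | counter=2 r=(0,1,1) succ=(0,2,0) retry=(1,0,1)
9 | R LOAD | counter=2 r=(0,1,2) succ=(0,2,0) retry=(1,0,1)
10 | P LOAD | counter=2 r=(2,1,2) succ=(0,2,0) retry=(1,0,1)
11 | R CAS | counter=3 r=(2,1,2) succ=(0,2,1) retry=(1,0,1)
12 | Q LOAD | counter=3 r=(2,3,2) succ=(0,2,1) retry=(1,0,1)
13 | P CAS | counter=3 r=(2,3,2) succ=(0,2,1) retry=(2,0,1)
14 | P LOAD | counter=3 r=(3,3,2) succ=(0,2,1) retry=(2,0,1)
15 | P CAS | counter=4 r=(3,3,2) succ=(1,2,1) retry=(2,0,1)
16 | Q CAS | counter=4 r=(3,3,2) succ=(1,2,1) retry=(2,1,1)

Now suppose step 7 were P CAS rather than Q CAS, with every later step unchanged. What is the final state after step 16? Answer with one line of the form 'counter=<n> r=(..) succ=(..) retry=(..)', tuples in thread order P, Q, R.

(re-executing from step 7 with the substitution; state before step 7: counter=1 r=(0,1,1) succ=(0,1,0) retry=(1,0,0))
7 | P CAS | counter=1 r=(0,1,1) succ=(0,1,0) retry=(2,0,0)
8 | R CAS | counter=2 r=(0,1,1) succ=(0,1,1) retry=(2,0,0)
9 | R LOAD | counter=2 r=(0,1,2) succ=(0,1,1) retry=(2,0,0)
10 | P LOAD | counter=2 r=(2,1,2) succ=(0,1,1) retry=(2,0,0)
11 | R CAS | counter=3 r=(2,1,2) succ=(0,1,2) retry=(2,0,0)
12 | Q LOAD | counter=3 r=(2,3,2) succ=(0,1,2) retry=(2,0,0)
13 | P CAS | counter=3 r=(2,3,2) succ=(0,1,2) retry=(3,0,0)
14 | P LOAD | counter=3 r=(3,3,2) succ=(0,1,2) retry=(3,0,0)
15 | P CAS | counter=4 r=(3,3,2) succ=(1,1,2) retry=(3,0,0)
16 | Q CAS | counter=4 r=(3,3,2) succ=(1,1,2) retry=(3,1,0)

counter=4 r=(3,3,2) succ=(1,1,2) retry=(3,1,0)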